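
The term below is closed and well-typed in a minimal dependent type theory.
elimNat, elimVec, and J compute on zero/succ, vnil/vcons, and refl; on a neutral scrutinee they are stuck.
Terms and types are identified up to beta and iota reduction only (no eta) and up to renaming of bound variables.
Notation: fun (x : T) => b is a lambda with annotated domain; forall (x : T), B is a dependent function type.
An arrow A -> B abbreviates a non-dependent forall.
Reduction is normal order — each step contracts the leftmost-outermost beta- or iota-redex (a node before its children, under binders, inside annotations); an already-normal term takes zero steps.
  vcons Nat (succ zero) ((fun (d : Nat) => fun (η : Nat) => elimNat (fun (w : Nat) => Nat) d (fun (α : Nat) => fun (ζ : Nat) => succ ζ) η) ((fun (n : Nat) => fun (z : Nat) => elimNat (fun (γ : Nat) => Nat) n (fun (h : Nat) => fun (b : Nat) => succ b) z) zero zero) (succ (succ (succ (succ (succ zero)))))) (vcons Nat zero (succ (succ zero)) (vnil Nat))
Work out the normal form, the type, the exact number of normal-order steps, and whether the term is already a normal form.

resulting normal form:
  vcons Nat (succ zero) (succ (succ (succ (succ (succ zero))))) (vcons Nat zero (succ (succ zero)) (vnil Nat))
inferred type:
  Vec Nat (succ (succ zero))
reduction steps (normal order): 21
started in normal form: no
first redex: a beta-redex


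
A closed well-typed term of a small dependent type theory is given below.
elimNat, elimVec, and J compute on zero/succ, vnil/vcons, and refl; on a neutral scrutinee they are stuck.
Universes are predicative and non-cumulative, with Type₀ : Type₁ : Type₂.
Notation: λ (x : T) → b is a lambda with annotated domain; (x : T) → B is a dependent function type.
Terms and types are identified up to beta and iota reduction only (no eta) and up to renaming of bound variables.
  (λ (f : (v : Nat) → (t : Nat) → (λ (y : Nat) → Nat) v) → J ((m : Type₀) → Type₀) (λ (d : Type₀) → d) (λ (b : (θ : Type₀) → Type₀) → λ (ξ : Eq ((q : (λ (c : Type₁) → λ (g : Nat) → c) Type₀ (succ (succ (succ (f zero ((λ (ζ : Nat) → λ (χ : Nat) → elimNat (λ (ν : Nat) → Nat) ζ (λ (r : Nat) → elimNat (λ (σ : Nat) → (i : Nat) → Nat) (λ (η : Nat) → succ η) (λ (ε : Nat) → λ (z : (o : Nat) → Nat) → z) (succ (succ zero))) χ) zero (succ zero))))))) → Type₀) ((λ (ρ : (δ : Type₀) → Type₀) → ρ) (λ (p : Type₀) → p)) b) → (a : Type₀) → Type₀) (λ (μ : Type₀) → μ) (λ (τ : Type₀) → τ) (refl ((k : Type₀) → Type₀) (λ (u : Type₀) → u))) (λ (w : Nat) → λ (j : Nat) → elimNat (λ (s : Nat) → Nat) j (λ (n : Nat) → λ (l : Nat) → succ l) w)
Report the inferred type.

inferred type:
  (f : Type₀) → Type₀


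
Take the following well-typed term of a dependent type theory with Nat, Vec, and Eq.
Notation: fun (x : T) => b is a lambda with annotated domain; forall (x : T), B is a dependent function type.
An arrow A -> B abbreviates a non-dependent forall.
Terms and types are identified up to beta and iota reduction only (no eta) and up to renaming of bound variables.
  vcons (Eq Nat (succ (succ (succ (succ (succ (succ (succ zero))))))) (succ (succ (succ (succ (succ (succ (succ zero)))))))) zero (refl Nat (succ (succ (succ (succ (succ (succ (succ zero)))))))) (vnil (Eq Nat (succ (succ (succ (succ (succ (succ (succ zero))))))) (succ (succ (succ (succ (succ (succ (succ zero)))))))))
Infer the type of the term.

the term's type:
  Vec (Eq Nat (succ (succ (succ (succ (succ (succ (succ zero))))))) (succ (succ (succ (succ (succ (succ (succ zero)))))))) (succ zero)


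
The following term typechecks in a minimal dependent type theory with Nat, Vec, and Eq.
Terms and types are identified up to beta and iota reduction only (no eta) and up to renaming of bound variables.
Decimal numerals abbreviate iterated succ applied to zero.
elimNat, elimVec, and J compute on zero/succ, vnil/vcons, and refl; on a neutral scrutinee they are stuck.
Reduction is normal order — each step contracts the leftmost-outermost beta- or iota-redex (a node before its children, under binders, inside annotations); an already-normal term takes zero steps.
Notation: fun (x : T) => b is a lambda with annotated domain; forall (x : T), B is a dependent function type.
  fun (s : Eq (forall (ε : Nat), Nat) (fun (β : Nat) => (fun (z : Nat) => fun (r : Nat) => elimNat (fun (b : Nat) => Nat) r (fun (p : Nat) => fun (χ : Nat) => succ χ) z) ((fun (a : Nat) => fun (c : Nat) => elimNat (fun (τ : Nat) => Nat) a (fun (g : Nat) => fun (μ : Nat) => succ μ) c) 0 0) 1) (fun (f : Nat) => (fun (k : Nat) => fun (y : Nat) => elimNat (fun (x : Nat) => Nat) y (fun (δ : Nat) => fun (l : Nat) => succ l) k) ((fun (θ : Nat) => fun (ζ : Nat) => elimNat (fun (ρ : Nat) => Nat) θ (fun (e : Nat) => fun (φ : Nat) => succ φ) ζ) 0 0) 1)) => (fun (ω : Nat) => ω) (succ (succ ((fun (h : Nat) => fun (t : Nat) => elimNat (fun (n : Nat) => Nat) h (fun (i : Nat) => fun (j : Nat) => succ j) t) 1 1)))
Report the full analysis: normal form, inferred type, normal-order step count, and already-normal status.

reduced normal form:
  fun (s : Eq (forall (ε : Nat), Nat) (fun (β : Nat) => 1) (fun (z : Nat) => 1)) => 4
the term's type:
  forall (s : Eq (forall (ε : Nat), Nat) (fun (β : Nat) => 1) (fun (z : Nat) => 1)), Nat
normal-order step count: 19
already normal: no
first redex: a beta-redex


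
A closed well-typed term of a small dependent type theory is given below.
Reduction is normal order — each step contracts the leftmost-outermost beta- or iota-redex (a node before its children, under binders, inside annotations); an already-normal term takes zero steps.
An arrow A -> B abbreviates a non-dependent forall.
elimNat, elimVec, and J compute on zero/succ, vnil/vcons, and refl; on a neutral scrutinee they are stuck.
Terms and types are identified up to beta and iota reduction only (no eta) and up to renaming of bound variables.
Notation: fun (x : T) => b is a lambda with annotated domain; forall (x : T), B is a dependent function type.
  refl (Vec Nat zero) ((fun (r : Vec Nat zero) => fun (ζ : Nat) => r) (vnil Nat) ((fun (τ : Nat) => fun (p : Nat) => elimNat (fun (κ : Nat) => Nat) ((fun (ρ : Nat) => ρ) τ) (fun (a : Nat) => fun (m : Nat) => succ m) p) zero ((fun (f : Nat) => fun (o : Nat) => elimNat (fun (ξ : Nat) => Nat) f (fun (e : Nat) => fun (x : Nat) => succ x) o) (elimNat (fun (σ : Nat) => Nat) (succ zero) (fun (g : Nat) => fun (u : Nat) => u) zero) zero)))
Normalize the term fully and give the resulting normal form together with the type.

resulting normal form:
  refl (Vec Nat zero) (vnil Nat)
inferred type:
  Eq (Vec Nat zero) (vnil Nat) (vnil Nat)
observation: 2 normal-order steps separate the term from its normal form.


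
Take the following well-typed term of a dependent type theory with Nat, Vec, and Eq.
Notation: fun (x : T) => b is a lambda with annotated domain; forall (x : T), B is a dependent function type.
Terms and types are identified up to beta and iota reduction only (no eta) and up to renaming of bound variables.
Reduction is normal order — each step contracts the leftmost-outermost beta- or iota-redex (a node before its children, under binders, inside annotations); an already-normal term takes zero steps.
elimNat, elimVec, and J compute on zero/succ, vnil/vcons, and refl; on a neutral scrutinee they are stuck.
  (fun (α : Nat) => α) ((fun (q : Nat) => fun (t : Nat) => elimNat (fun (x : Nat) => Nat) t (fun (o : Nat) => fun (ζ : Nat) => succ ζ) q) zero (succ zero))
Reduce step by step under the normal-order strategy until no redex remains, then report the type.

normal-order reduction sequence:
  (fun (α : Nat) => α) ((fun (q : Nat) => fun (t : Nat) => elimNat (fun (x : Nat) => Nat) t (fun (o : Nat) => fun (ζ : Nat) => succ ζ) q) zero (succ zero))
  ~> (fun (α : Nat) => fun (q : Nat) => elimNat (fun (t : Nat) => Nat) q (fun (x : Nat) => fun (o : Nat) => succ o) α) zero (succ zero)
  ~> (fun (α : Nat) => elimNat (fun (q : Nat) => Nat) α (fun (t : Nat) => fun (x : Nat) => succ x) zero) (succ zero)
  ~> elimNat (fun (α : Nat) => Nat) (succ zero) (fun (q : Nat) => fun (t : Nat) => succ t) zero
  ~> succ zero
inferred type:
  Nat


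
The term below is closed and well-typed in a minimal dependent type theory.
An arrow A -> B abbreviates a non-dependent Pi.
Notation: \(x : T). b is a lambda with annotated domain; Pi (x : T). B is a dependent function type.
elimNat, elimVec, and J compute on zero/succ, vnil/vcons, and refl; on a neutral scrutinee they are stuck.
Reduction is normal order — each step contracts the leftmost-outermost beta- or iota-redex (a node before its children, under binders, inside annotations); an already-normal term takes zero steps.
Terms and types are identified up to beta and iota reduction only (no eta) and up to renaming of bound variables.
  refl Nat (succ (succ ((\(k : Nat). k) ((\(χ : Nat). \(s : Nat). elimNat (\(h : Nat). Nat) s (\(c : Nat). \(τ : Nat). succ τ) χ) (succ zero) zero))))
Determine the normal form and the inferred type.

resulting normal form:
  refl Nat (succ (succ (succ zero)))
the term's type:
  Eq Nat (succ (succ (succ zero))) (succ (succ (succ zero)))
observation: 7 normal-order steps normalize the term, beginning with a beta-redex.


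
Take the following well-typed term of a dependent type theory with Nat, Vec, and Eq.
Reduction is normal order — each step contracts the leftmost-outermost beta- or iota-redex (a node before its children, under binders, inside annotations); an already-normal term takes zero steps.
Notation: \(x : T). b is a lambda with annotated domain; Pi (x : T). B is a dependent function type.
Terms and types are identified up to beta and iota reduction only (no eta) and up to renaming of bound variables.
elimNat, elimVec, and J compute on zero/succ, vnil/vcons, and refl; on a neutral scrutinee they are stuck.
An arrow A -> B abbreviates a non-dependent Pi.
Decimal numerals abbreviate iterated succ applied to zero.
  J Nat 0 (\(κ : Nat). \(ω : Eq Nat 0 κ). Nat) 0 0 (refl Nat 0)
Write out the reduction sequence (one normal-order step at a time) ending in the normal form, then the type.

reduction (normal order):
  J Nat 0 (\(κ : Nat). \(ω : Eq Nat 0 κ). Nat) 0 0 (refl Nat 0)
  ~> 0
inferred type:
  Nat


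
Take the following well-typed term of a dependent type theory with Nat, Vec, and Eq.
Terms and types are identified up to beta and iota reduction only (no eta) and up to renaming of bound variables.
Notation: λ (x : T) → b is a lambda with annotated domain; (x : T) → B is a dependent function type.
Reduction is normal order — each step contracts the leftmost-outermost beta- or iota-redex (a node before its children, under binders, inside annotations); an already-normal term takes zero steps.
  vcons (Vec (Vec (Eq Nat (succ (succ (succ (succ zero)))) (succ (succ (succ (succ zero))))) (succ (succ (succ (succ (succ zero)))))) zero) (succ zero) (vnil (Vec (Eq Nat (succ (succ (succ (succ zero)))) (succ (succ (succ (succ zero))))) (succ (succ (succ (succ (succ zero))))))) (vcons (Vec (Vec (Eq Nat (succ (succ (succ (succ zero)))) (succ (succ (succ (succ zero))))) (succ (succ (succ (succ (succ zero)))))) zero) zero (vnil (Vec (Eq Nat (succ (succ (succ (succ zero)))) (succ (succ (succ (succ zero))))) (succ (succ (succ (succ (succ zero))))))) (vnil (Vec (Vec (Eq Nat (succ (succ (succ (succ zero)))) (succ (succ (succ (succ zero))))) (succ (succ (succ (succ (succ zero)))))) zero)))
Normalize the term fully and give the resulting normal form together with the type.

normal form:
  vcons (Vec (Vec (Eq Nat (succ (succ (succ (succ zero)))) (succ (succ (succ (succ zero))))) (succ (succ (succ (succ (succ zero)))))) zero) (succ zero) (vnil (Vec (Eq Nat (succ (succ (succ (succ zero)))) (succ (succ (succ (succ zero))))) (succ (succ (succ (succ (succ zero))))))) (vcons (Vec (Vec (Eq Nat (succ (succ (succ (succ zero)))) (succ (succ (succ (succ zero))))) (succ (succ (succ (succ (succ zero)))))) zero) zero (vnil (Vec (Eq Nat (succ (succ (succ (succ zero)))) (succ (succ (succ (succ zero))))) (succ (succ (succ (succ (succ zero))))))) (vnil (Vec (Vec (Eq Nat (succ (succ (succ (succ zero)))) (succ (succ (succ (succ zero))))) (succ (succ (succ (succ (succ zero)))))) zero)))
inferred type:
  Vec (Vec (Vec (Eq Nat (succ (succ (succ (succ zero)))) (succ (succ (succ (succ zero))))) (succ (succ (succ (succ (succ zero)))))) zero) (succ (succ zero))
observation: the term is already in normal form.


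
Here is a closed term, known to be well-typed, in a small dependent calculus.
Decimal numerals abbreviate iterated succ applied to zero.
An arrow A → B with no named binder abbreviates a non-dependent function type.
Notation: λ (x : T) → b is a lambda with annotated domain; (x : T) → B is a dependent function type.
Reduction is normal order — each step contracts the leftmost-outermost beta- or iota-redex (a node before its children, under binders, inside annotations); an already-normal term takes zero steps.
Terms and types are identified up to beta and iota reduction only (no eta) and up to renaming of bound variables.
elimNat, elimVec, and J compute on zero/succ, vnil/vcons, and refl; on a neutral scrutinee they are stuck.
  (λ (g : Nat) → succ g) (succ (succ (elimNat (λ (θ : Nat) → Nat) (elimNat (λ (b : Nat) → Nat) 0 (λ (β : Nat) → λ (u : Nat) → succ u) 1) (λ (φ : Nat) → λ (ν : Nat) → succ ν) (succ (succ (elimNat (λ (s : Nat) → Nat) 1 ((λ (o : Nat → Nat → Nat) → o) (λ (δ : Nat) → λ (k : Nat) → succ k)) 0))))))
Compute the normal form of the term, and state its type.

reduced normal form:
  7
inferred type:
  Nat


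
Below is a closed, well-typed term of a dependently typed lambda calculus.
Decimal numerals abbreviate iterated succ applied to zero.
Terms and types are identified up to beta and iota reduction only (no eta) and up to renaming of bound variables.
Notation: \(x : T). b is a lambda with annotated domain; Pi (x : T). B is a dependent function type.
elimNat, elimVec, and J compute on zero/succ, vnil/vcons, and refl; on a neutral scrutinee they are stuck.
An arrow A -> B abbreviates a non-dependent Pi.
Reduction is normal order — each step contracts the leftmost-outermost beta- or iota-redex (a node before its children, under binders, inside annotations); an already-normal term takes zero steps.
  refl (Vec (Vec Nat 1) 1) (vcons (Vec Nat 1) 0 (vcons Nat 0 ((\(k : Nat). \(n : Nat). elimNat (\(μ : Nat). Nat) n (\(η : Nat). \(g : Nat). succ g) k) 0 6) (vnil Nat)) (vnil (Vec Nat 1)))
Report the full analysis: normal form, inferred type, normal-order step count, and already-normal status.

resulting normal form:
  refl (Vec (Vec Nat 1) 1) (vcons (Vec Nat 1) 0 (vcons Nat 0 6 (vnil Nat)) (vnil (Vec Nat 1)))
the term's type:
  Eq (Vec (Vec Nat 1) 1) (vcons (Vec Nat 1) 0 (vcons Nat 0 6 (vnil Nat)) (vnil (Vec Nat 1))) (vcons (Vec Nat 1) 0 (vcons Nat 0 6 (vnil Nat)) (vnil (Vec Nat 1)))
normal-order step count: 3
already normal: no
first contracted redex: a beta-redex


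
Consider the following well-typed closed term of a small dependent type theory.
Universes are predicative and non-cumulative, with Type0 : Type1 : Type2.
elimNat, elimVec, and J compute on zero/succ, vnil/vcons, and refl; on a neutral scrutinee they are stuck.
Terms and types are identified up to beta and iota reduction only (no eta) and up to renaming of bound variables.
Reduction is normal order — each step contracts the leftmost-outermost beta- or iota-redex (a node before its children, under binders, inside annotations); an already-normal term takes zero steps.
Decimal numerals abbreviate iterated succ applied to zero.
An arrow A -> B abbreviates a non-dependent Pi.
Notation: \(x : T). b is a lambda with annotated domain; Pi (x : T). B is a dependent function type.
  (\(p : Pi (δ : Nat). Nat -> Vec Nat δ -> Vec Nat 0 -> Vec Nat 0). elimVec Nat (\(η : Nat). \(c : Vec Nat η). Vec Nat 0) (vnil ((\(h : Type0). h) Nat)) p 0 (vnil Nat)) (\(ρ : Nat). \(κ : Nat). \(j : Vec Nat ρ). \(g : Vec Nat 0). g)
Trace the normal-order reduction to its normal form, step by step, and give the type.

normal-order reduction sequence:
  (\(p : Pi (δ : Nat). Nat -> Vec Nat δ -> Vec Nat 0 -> Vec Nat 0). elimVec Nat (\(η : Nat). \(c : Vec Nat η). Vec Nat 0) (vnil ((\(h : Type0). h) Nat)) p 0 (vnil Nat)) (\(ρ : Nat). \(κ : Nat). \(j : Vec Nat ρ). \(g : Vec Nat 0). g)
  ~> elimVec Nat (\(p : Nat). \(δ : Vec Nat p). Vec Nat 0) (vnil ((\(η : Type0). η) Nat)) (\(c : Nat). \(h : Nat). \(ρ : Vec Nat c). \(κ : Vec Nat 0). κ) 0 (vnil Nat)
  ~> vnil ((\(p : Type0). p) Nat)
  ~> vnil Nat
type:
  Vec Nat 0


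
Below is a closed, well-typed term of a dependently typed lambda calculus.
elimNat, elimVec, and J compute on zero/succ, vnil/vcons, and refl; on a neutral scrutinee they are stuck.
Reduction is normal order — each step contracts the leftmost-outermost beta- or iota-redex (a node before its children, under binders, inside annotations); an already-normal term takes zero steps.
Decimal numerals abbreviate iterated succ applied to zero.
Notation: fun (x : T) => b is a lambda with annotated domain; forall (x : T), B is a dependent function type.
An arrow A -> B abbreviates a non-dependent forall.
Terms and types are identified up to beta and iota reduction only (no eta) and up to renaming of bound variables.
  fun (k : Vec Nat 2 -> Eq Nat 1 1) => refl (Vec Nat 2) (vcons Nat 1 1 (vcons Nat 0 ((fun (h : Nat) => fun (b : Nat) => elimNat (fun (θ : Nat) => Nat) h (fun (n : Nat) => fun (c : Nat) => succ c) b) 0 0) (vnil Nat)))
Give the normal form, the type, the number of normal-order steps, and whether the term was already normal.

reduced normal form:
  fun (k : Vec Nat 2 -> Eq Nat 1 1) => refl (Vec Nat 2) (vcons Nat 1 1 (vcons Nat 0 0 (vnil Nat)))
type:
  (Vec Nat 2 -> Eq Nat 1 1) -> Eq (Vec Nat 2) (vcons Nat 1 1 (vcons Nat 0 0 (vnil Nat))) (vcons Nat 1 1 (vcons Nat 0 0 (vnil Nat)))
steps to reach normal form (normal order): 3
already normal: no
first redex: a beta-redex


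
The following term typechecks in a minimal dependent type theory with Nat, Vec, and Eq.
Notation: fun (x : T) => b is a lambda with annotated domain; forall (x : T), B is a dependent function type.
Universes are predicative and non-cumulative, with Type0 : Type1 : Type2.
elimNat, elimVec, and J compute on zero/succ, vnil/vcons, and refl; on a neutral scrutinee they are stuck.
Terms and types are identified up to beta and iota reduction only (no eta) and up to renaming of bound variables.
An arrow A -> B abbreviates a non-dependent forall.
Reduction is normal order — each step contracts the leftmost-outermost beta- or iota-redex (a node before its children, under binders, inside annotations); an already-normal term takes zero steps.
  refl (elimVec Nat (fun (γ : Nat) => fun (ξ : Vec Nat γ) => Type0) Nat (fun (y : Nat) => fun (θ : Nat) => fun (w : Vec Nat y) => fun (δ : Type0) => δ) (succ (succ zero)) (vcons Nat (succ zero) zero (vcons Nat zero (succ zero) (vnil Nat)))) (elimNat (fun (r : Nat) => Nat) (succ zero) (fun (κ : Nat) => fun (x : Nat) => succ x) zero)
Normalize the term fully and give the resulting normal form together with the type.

resulting normal form:
  refl Nat (succ zero)
inferred type:
  Eq Nat (succ zero) (succ zero)


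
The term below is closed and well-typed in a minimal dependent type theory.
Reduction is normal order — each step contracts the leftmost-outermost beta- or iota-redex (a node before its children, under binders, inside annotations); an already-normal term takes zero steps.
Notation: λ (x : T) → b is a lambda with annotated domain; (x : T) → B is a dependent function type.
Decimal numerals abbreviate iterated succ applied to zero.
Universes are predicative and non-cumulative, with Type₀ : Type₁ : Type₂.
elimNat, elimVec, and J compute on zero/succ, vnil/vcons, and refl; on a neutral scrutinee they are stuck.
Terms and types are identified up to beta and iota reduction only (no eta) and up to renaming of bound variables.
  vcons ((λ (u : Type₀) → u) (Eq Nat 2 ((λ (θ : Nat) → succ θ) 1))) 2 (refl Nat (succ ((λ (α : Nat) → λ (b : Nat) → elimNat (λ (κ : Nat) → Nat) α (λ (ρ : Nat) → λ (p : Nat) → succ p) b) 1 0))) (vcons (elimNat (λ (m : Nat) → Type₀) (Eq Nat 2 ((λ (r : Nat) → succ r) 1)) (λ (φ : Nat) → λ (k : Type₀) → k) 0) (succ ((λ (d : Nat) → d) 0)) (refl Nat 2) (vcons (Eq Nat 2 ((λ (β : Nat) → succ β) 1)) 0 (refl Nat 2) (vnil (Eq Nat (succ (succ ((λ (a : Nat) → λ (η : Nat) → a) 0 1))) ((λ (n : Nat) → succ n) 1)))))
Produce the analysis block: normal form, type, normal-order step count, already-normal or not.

resulting normal form:
  vcons (Eq Nat 2 2) 2 (refl Nat 2) (vcons (Eq Nat 2 2) 1 (refl Nat 2) (vcons (Eq Nat 2 2) 0 (refl Nat 2) (vnil (Eq Nat 2 2))))
inferred type:
  Vec (Eq Nat 2 2) 3
normal-order step count: 12
already normal: no
first redex: a beta-redex


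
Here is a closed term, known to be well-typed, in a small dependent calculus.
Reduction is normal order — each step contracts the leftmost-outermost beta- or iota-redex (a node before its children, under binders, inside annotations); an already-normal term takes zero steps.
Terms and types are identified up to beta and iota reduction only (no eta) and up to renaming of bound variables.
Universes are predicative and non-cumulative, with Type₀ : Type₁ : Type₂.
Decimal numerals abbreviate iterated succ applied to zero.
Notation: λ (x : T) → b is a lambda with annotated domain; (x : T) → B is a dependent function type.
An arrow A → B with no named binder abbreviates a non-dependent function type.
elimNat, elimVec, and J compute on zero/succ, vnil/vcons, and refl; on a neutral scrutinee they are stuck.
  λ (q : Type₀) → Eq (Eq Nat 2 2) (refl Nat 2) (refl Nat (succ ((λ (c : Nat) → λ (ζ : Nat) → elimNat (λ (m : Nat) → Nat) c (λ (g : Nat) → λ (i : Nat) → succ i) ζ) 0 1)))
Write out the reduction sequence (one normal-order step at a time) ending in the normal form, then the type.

normal-order reduction:
  λ (q : Type₀) → Eq (Eq Nat 2 2) (refl Nat 2) (refl Nat (succ ((λ (c : Nat) → λ (ζ : Nat) → elimNat (λ (m : Nat) → Nat) c (λ (g : Nat) → λ (i : Nat) → succ i) ζ) 0 1)))
  ~> λ (q : Type₀) → Eq (Eq Nat 2 2) (refl Nat 2) (refl Nat (succ ((λ (c : Nat) → elimNat (λ (ζ : Nat) → Nat) 0 (λ (m : Nat) → λ (g : Nat) → succ g) c) 1)))
  ~> λ (q : Type₀) → Eq (Eq Nat 2 2) (refl Nat 2) (refl Nat (succ (elimNat (λ (c : Nat) → Nat) 0 (λ (ζ : Nat) → λ (m : Nat) → succ m) 1)))
  ~> λ (q : Type₀) → Eq (Eq Nat 2 2) (refl Nat 2) (refl Nat (succ ((λ (c : Nat) → λ (ζ : Nat) → succ ζ) 0 (elimNat (λ (m : Nat) → Nat) 0 (λ (g : Nat) → λ (i : Nat) → succ i) 0))))
  ~> λ (q : Type₀) → Eq (Eq Nat 2 2) (refl Nat 2) (refl Nat (succ ((λ (c : Nat) → succ c) (elimNat (λ (ζ : Nat) → Nat) 0 (λ (m : Nat) → λ (g : Nat) → succ g) 0))))
  ~> λ (q : Type₀) → Eq (Eq Nat 2 2) (refl Nat 2) (refl Nat (succ (succ (elimNat (λ (c : Nat) → Nat) 0 (λ (ζ : Nat) → λ (m : Nat) → succ m) 0))))
  ~> λ (q : Type₀) → Eq (Eq Nat 2 2) (refl Nat 2) (refl Nat 2)
the term's type:
  Type₀ → Type₀


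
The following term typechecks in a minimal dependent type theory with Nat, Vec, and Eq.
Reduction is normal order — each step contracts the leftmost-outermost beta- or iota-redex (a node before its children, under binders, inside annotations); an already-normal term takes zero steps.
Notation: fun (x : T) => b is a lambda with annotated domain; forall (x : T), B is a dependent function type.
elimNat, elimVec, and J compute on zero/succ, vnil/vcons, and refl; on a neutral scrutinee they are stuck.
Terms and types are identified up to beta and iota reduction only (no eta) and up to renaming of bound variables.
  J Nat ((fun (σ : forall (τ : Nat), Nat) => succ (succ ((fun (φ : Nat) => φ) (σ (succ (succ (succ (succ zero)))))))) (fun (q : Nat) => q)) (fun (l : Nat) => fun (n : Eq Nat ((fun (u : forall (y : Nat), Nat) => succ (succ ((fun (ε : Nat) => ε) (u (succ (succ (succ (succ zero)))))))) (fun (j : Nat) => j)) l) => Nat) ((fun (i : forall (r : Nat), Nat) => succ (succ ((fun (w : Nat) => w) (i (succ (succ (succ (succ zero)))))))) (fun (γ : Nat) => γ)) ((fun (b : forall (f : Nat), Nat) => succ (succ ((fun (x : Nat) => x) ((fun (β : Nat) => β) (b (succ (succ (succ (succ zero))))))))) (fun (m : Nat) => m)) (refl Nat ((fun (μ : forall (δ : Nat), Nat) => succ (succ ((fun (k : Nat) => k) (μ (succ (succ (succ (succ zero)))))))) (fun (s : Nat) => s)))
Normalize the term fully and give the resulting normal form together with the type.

resulting normal form:
  succ (succ (succ (succ (succ (succ zero)))))
inferred type:
  Nat
observation: the leftmost-outermost redex is a J iota-redex, and normalization takes 4 steps.


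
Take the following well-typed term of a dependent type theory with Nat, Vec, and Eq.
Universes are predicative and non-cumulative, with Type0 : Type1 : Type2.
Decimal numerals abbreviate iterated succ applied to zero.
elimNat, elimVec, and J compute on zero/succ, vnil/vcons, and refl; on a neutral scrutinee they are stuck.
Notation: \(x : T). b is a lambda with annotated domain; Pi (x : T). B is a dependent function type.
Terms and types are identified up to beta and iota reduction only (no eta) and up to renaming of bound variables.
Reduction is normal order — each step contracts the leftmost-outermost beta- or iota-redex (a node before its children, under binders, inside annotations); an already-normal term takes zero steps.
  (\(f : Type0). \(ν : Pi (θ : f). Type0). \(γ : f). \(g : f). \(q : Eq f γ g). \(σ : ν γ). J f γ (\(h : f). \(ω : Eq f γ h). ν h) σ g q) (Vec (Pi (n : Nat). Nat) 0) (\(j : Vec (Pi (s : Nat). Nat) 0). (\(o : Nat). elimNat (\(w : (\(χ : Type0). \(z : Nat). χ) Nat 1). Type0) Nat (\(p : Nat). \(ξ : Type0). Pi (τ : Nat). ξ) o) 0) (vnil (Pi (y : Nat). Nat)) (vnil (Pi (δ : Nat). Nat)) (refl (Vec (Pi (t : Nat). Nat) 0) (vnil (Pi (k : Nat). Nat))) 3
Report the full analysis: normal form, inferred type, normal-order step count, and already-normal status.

normal form:
  3
the term's type:
  Nat
steps to reach normal form (normal order): 7
term was already normal: no
first contracted redex: a beta-redex


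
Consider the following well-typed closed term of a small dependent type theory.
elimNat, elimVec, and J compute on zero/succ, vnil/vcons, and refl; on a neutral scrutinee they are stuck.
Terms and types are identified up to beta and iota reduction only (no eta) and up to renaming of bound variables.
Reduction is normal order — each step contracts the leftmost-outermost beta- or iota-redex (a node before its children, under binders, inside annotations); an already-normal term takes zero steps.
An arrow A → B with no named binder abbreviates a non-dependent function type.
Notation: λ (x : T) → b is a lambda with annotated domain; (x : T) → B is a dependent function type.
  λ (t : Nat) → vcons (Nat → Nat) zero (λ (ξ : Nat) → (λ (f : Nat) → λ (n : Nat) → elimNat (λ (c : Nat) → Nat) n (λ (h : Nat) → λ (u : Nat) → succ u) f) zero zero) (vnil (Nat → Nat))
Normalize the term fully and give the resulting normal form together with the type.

reduced normal form:
  λ (t : Nat) → vcons (Nat → Nat) zero (λ (ξ : Nat) → zero) (vnil (Nat → Nat))
type:
  Nat → Vec (Nat → Nat) (succ zero)
observation: contracting a beta-redex first, the term normalizes in 3 steps.


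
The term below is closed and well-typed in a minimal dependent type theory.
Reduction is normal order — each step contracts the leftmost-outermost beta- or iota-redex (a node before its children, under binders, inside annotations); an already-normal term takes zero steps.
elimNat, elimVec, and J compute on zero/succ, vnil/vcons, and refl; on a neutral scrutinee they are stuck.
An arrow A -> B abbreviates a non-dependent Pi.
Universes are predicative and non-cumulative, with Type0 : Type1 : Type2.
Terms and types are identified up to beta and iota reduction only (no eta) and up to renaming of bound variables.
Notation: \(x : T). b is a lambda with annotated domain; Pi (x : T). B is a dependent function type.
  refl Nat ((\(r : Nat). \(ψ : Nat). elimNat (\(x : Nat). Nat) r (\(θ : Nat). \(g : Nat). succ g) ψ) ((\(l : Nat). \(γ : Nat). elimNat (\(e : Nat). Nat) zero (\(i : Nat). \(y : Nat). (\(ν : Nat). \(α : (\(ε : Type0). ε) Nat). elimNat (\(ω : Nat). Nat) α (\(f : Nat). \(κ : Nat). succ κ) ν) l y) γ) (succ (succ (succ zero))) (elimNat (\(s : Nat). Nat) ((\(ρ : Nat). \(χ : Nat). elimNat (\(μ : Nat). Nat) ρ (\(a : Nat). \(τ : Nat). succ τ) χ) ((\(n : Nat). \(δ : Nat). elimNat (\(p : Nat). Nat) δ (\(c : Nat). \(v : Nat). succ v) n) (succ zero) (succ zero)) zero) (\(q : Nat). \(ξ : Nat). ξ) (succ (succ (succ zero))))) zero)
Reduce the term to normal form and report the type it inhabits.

reduced normal form:
  refl Nat (succ (succ (succ (succ (succ (succ zero))))))
the term's type:
  Eq Nat (succ (succ (succ (succ (succ (succ zero)))))) (succ (succ (succ (succ (succ (succ zero))))))


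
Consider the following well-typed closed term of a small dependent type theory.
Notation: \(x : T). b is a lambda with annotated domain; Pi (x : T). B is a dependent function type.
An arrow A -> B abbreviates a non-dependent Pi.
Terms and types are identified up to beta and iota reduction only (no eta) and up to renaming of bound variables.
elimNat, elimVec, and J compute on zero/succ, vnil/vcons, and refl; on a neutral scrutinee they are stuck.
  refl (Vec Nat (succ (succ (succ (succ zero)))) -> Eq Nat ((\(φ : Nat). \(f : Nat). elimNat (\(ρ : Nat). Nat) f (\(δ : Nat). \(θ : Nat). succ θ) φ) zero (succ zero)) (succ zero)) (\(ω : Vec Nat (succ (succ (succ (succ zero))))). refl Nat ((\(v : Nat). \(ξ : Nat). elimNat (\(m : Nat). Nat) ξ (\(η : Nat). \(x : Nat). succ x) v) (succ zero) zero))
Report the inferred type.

inferred type:
  Eq (Vec Nat (succ (succ (succ (succ zero)))) -> Eq Nat (succ zero) (succ zero)) (\(φ : Vec Nat (succ (succ (succ (succ zero))))). refl Nat (succ zero)) (\(f : Vec Nat (succ (succ (succ (succ zero))))). refl Nat (succ zero))


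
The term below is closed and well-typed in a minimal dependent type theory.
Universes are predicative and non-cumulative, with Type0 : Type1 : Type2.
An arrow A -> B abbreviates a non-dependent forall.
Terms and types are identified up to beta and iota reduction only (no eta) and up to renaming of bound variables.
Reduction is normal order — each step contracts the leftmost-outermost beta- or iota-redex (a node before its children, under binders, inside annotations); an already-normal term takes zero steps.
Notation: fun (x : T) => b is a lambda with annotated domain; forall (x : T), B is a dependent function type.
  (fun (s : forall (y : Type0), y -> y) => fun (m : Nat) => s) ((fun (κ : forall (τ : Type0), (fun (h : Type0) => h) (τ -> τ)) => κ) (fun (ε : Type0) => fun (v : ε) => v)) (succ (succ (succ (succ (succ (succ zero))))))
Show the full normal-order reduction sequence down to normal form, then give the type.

reduction (normal order):
  (fun (s : forall (y : Type0), y -> y) => fun (m : Nat) => s) ((fun (κ : forall (τ : Type0), (fun (h : Type0) => h) (τ -> τ)) => κ) (fun (ε : Type0) => fun (v : ε) => v)) (succ (succ (succ (succ (succ (succ zero))))))
  ~> (fun (s : Nat) => (fun (y : forall (m : Type0), (fun (κ : Type0) => κ) (m -> m)) => y) (fun (τ : Type0) => fun (h : τ) => h)) (succ (succ (succ (succ (succ (succ zero))))))
  ~> (fun (s : forall (y : Type0), (fun (m : Type0) => m) (y -> y)) => s) (fun (κ : Type0) => fun (τ : κ) => τ)
  ~> fun (s : Type0) => fun (y : s) => y
type:
  forall (s : Type0), s -> s


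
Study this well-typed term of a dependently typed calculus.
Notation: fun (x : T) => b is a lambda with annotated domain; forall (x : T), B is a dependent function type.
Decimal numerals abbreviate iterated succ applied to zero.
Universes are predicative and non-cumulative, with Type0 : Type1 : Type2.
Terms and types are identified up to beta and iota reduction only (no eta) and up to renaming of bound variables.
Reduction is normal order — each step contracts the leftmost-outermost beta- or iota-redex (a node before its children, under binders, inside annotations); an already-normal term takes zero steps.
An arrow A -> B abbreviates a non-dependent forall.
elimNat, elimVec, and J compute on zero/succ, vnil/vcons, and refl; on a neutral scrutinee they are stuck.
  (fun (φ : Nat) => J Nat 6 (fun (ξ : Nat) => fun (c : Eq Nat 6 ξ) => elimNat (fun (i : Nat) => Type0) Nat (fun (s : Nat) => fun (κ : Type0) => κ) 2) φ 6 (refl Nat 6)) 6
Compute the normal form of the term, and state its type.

reduced normal form:
  6
the term's type:
  Nat
observation: the first redex contracted is a beta-redex; the normal form is reached in 2 normal-order steps.


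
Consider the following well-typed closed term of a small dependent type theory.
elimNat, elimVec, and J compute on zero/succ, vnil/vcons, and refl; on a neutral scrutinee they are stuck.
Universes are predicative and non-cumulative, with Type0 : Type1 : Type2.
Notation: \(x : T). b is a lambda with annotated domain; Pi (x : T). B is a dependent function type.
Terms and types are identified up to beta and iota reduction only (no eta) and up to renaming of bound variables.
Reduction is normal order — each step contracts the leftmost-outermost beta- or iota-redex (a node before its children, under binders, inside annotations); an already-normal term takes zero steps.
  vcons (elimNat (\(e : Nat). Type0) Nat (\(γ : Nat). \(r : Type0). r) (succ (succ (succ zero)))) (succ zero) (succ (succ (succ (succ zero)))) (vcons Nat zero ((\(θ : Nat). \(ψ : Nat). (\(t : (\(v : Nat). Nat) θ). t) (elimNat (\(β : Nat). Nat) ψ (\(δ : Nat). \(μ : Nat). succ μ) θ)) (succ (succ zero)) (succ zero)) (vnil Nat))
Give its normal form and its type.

reduced normal form:
  vcons Nat (succ zero) (succ (succ (succ (succ zero)))) (vcons Nat zero (succ (succ (succ zero))) (vnil Nat))
inferred type:
  Vec Nat (succ (succ zero))


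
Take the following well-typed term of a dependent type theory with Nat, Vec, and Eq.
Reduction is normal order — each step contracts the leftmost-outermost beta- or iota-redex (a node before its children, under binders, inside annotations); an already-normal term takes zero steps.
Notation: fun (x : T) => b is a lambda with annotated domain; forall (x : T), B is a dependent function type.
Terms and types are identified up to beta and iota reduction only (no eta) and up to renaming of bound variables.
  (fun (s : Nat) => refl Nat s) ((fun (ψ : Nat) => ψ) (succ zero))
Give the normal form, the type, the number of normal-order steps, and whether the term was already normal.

resulting normal form:
  refl Nat (succ zero)
type:
  Eq Nat (succ zero) (succ zero)
normal-order step count: 2
already normal: no
first redex: a beta-redex


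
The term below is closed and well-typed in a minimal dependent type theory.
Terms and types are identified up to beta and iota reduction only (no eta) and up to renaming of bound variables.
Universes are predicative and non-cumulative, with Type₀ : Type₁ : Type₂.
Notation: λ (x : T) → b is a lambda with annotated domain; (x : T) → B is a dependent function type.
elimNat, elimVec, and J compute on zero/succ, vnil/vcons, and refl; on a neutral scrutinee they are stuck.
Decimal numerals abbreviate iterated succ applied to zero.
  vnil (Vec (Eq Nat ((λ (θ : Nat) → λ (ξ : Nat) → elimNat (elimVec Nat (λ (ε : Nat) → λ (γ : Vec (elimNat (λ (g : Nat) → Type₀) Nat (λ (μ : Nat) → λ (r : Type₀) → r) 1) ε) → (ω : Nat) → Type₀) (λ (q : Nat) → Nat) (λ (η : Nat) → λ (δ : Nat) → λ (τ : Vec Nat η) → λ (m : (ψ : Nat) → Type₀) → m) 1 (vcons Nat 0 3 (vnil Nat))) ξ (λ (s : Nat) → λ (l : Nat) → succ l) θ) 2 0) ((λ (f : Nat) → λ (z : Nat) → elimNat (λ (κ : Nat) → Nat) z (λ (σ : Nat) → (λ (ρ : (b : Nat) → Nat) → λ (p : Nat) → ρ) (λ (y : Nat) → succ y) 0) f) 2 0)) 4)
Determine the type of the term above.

type:
  Vec (Vec (Eq Nat 2 2) 4) 0


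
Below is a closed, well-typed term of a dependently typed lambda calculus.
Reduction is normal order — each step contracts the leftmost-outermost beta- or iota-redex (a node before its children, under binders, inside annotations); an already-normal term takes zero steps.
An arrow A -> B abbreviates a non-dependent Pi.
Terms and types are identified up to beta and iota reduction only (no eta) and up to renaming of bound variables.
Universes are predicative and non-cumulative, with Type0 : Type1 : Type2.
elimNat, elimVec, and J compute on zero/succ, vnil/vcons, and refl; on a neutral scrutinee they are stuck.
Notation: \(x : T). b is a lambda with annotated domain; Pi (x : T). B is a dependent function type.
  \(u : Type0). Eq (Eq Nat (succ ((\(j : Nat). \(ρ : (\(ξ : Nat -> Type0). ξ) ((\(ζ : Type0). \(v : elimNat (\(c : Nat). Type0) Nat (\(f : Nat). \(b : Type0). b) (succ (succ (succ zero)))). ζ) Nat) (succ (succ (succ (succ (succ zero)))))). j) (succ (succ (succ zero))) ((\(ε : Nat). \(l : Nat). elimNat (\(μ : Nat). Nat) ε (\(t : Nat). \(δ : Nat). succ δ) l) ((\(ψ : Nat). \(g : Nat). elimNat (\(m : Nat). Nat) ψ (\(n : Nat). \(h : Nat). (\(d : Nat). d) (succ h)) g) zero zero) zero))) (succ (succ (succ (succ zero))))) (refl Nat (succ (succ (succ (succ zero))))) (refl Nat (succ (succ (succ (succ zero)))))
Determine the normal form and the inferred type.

normal form:
  \(u : Type0). Eq (Eq Nat (succ (succ (succ (succ zero)))) (succ (succ (succ (succ zero))))) (refl Nat (succ (succ (succ (succ zero))))) (refl Nat (succ (succ (succ (succ zero)))))
the term's type:
  Type0 -> Type0
observation: the leftmost-outermost redex is a beta-redex, and normalization takes 2 steps.


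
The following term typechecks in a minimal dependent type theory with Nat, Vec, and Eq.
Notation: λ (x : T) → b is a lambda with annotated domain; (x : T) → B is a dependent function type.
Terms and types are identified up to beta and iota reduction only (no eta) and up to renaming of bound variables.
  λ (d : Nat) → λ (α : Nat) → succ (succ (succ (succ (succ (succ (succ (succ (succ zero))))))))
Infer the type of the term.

the term's type:
  (d : Nat) → (α : Nat) → Nat


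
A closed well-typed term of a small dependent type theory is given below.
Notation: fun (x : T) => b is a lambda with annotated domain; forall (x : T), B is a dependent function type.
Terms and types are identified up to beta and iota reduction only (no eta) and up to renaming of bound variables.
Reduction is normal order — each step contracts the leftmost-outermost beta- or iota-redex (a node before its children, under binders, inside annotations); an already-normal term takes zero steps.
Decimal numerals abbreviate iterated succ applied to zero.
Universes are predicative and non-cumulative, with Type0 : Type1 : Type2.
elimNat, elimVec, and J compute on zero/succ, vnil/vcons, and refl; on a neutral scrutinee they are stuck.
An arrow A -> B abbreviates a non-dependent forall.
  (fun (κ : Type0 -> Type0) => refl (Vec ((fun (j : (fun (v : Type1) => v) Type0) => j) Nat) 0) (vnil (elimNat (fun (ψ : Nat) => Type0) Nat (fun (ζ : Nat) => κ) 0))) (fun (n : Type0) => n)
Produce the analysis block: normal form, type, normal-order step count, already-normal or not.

resulting normal form:
  refl (Vec Nat 0) (vnil Nat)
type:
  Eq (Vec Nat 0) (vnil Nat) (vnil Nat)
normal-order step count: 3
term was already normal: no
first contracted redex: a beta-redex


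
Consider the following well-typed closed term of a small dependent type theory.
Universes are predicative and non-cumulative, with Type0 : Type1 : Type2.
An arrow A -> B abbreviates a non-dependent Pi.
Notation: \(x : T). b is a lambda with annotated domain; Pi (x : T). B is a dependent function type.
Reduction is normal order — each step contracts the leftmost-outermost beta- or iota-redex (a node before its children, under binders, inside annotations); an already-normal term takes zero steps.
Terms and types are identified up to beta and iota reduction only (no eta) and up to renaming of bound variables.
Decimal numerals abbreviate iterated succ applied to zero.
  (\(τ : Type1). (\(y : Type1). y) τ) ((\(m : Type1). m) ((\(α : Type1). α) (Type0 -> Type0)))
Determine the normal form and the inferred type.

normal form:
  Type0 -> Type0
inferred type:
  Type1
observation: 4 normal-order steps normalize the term, beginning with a beta-redex.
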